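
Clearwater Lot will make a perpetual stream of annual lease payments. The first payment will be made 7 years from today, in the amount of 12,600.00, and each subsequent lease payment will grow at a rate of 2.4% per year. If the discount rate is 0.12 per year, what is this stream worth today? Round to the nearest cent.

66495.33

Value at end of year 6: C₁ / (r − g) = 12,600.00 / (0.12 − 0.024) = 131,250.0000
Discount to today: PV = 131,250.0000 / (1 + 0.12)^6 = 131,250.0000 / 1.973823 = 66,495.33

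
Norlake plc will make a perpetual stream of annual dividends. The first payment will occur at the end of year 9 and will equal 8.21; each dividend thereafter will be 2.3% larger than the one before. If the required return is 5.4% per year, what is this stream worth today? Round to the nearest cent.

Value at end of year 8: C₁ / (r − g) = 8.21 / (0.054 − 0.023) = 264.8387
Discount to today: PV = 264.8387 / (1 + 0.054)^8 = 264.8387 / 1.523088 = 173.88

173.88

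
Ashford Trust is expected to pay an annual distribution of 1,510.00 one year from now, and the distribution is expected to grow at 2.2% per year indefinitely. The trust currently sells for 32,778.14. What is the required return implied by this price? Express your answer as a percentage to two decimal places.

P = D₁/(r − g) ⇒ r = D₁/P + g = 1,510.0000/32,778.14 + 0.022 = 0.046067 + 0.022 = 0.068067

6.81%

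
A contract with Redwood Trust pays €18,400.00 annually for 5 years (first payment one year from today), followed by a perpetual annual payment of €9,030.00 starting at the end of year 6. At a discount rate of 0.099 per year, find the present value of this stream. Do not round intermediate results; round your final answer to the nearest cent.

PV of 5-year annuity: €18,400.00 × [1 − (1+0.099)^−5] / 0.099 = 69929.03153
Perpetuity value at year 5: €9,030.00 / 0.099 = 91212.12121
PV of perpetuity: 91212.12121 / (1+0.099)^5 = 56893.68889
Total PV = 69929.03153 + 56893.68889 = 126822.72042

€126822.72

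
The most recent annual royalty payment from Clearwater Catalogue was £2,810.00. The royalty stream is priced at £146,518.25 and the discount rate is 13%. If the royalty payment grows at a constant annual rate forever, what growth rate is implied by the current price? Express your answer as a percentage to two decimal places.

P = D₀(1+g)/(r−g) ⇒ P(r−g) = D₀(1+g) ⇒ g(P+D₀) = P·r − D₀
g = (P·r − D₀)/(P + D₀) = (£146,518.25×0.13 − £2,810.00) / (£146,518.25 + £2,810.00) = 0.108736

10.87%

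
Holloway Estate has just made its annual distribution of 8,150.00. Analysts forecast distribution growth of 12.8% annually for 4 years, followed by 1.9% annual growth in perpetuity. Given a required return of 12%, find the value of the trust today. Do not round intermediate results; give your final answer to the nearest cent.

D_1 = 9193.20000
D_2 = 10369.92960
D_3 = 11697.28059
D_4 = 13194.53250
Terminal value at year 4: TV = D_4×(1+g_2)/(r−g_2) = 13445.22862/0.101 = 133121.07546
P_0 = D_1/(1+r)^1 + D_2/(1+r)^2 + D_3/(1+r)^3 + D_4/(1+r)^4 + TV/(1+r)^4
    = 8208.21429 + 8266.84439 + 8325.89328 + 8385.36394 + 84600.85007 = 117787.16597

117787.17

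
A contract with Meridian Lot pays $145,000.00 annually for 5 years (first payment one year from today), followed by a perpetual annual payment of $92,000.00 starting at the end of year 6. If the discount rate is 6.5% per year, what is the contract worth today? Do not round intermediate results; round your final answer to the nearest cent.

$1635635.63

PV of 5-year annuity: $145,000.00 × [1 − (1+0.065)^−5] / 0.065 = 602573.51853
Perpetuity value at year 5: $92,000.00 / 0.065 = 1415384.61538
PV of perpetuity: 1415384.61538 / (1+0.065)^5 = 1033062.10708
Total PV = 602573.51853 + 1033062.10708 = 1635635.62561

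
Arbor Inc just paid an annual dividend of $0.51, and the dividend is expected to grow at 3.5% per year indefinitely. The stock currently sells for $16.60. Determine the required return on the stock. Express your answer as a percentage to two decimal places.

6.68%

D₁ = $0.51 × 1.035 = $0.5279
P = D₁/(r − g) ⇒ r = D₁/P + g = $0.5279/$16.60 + 0.035 = 0.031798 + 0.035 = 0.066798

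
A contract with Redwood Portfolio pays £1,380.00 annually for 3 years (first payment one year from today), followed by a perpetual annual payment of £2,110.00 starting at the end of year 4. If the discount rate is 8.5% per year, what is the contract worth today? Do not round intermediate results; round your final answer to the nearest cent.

£22959.09

PV of 3-year annuity: £1,380.00 × [1 − (1+0.085)^−3] / 0.085 = 3524.55087
Perpetuity value at year 3: £2,110.00 / 0.085 = 24823.52941
PV of perpetuity: 24823.52941 / (1+0.085)^3 = 19434.54221
Total PV = 3524.55087 + 19434.54221 = 22959.09308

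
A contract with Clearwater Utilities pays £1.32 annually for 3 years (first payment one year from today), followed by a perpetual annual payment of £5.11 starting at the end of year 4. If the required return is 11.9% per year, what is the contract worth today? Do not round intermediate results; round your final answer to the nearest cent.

PV of 3-year annuity: £1.32 × [1 − (1+0.119)^−3] / 0.119 = 3.17587
Perpetuity value at year 3: £5.11 / 0.119 = 42.94118
PV of perpetuity: 42.94118 / (1+0.119)^3 = 30.64670
Total PV = 3.17587 + 30.64670 = 33.82257

£33.82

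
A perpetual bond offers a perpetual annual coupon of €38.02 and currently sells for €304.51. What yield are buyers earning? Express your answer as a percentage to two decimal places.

P = C/r ⇒ r = C/P = €38.02/€304.51 = 0.124856

12.49%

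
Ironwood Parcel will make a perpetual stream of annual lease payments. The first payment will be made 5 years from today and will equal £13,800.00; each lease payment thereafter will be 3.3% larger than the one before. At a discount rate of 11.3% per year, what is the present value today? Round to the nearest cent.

£112410.90

Value at end of year 4: C₁ / (r − g) = £13,800.00 / (0.113 − 0.033) = £172,500.0000
Discount to today: PV = £172,500.0000 / (1 + 0.113)^4 = £172,500.0000 / 1.534549 = £112,410.90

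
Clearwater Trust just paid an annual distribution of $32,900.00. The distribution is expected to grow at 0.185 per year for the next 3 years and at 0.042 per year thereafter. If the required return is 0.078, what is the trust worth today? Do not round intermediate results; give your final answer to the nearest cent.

$1384532.97

D_1 = 38986.50000
D_2 = 46199.00250
D_3 = 54745.81796
Terminal value at year 3: TV = D_3×(1+g_2)/(r−g_2) = 57045.14232/0.036 = 1584587.28658
P_0 = D_1/(1+r)^1 + D_2/(1+r)^2 + D_3/(1+r)^3 + TV/(1+r)^3
    = 36165.58442 + 39755.30383 + 43701.33121 + 1264910.75331 = 1384532.97277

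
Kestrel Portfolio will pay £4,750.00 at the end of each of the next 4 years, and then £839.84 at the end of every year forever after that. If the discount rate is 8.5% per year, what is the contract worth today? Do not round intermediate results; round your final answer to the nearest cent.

£22688.58

PV of 4-year annuity: £4,750.00 × [1 − (1+0.085)^−4] / 0.085 = 15559.08411
Perpetuity value at year 4: £839.84 / 0.085 = 9880.47059
PV of perpetuity: 9880.47059 / (1+0.085)^4 = 7129.49349
Total PV = 15559.08411 + 7129.49349 = 22688.57761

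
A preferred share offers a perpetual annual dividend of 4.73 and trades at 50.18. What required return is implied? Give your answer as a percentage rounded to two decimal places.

9.43%

P = C/r ⇒ r = C/P = 4.73/50.18 = 0.094261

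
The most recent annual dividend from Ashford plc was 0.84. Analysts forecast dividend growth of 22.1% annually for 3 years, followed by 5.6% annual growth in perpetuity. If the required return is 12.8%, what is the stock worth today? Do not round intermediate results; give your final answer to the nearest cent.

D_1 = 1.02564
D_2 = 1.25231
D_3 = 1.52907
Terminal value at year 3: TV = D_3×(1+g_2)/(r−g_2) = 1.61469/0.072 = 22.42630
P_0 = D_1/(1+r)^1 + D_2/(1+r)^2 + D_3/(1+r)^3 + TV/(1+r)^3
    = 0.90926 + 0.98422 + 1.06537 + 15.62537 = 18.58422

18.58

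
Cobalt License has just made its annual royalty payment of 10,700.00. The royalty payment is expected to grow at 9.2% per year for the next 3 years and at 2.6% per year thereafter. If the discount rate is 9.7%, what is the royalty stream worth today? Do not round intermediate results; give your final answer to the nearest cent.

184326.17

D_1 = 11684.40000
D_2 = 12759.36480
D_3 = 13933.22636
Terminal value at year 3: TV = D_3×(1+g_2)/(r−g_2) = 14295.49025/0.071 = 201344.93306
P_0 = D_1/(1+r)^1 + D_2/(1+r)^2 + D_3/(1+r)^3 + TV/(1+r)^3
    = 10651.23063 + 10602.68354 + 10554.35773 + 152517.90184 = 184326.17374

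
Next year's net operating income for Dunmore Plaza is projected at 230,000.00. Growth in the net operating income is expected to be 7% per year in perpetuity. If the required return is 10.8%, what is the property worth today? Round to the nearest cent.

Growing perpetuity: P = D₁ / (r − g) = 230,000.0000 / (0.108 − 0.07) = 6,052,631.58

6052631.58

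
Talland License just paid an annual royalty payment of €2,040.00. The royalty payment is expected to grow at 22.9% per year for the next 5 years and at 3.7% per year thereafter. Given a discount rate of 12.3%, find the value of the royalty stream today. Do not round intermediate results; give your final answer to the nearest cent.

D_1 = 2507.16000
D_2 = 3081.29964
D_3 = 3786.91726
D_4 = 4654.12131
D_5 = 5719.91509
Terminal value at year 5: TV = D_5×(1+g_2)/(r−g_2) = 5931.55195/0.086 = 68971.53428
P_0 = D_1/(1+r)^1 + D_2/(1+r)^2 + D_3/(1+r)^3 + D_4/(1+r)^4 + D_5/(1+r)^5 + TV/(1+r)^5
    = 2232.55565 + 2443.28664 + 2673.90853 + 2926.29883 + 3202.51226 + 38616.33965 = 52094.90157

€52094.90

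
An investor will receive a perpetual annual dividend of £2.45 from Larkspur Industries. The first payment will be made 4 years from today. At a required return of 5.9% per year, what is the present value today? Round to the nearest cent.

Value at end of year 3: C / r = £2.45 / 0.059 = £41.5254
Discount to today: PV = £41.5254 / (1 + 0.059)^3 = £41.5254 / 1.187648 = £34.96

£34.96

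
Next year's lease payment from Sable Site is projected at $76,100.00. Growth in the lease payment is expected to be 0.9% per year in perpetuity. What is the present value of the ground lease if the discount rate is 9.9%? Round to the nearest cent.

$845555.56

Growing perpetuity: P = D₁ / (r − g) = $76,100.0000 / (0.099 − 0.009) = $845,555.56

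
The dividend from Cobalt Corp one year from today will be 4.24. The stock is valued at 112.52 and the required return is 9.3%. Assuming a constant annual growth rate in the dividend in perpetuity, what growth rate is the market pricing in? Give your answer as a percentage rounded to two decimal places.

P = D₁/(r−g) ⇒ g = r − D₁/P = 0.093 − 4.24/112.52 = 0.055318

5.53%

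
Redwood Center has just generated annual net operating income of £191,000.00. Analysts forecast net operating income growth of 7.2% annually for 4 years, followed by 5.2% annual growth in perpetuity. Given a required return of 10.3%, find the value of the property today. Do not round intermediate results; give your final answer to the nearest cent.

£4227055.18

D_1 = 204752.00000
D_2 = 219494.14400
D_3 = 235297.72237
D_4 = 252239.15838
Terminal value at year 4: TV = D_4×(1+g_2)/(r−g_2) = 265355.59461/0.051 = 5203050.87479
P_0 = D_1/(1+r)^1 + D_2/(1+r)^2 + D_3/(1+r)^3 + D_4/(1+r)^4 + TV/(1+r)^4
    = 185631.91296 + 180414.69692 + 175344.11160 + 170416.03593 + 3515248.42748 = 4227055.18489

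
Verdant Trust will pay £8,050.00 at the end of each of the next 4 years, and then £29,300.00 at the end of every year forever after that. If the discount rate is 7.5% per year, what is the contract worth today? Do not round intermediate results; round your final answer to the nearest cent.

£319493.48

PV of 4-year annuity: £8,050.00 × [1 − (1+0.075)^−4] / 0.075 = 26962.07647
Perpetuity value at year 4: £29,300.00 / 0.075 = 390666.66667
PV of perpetuity: 390666.66667 / (1+0.075)^4 = 292531.40697
Total PV = 26962.07647 + 292531.40697 = 319493.48344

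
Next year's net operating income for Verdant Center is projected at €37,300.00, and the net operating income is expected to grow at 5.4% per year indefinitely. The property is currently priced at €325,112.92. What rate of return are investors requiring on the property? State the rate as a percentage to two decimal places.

16.87%

P = D₁/(r − g) ⇒ r = D₁/P + g = €37,300.0000/€325,112.92 + 0.054 = 0.114729 + 0.054 = 0.168729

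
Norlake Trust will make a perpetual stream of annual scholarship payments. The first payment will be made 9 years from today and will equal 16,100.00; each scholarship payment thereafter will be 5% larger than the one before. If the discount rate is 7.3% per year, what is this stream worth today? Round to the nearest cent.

Value at end of year 8: C₁ / (r − g) = 16,100.00 / (0.073 − 0.05) = 700,000.0000
Discount to today: PV = 700,000.0000 / (1 + 0.073)^8 = 700,000.0000 / 1.757105 = 398,382.51

398382.51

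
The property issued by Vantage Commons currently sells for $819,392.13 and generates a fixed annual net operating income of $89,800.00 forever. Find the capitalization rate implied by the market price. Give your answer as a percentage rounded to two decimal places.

P = C/r ⇒ r = C/P = $89,800.00/$819,392.13 = 0.109593

10.96%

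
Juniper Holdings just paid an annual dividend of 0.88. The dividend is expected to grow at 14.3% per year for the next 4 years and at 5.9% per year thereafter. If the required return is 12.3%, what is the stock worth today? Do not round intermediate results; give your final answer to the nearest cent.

D_1 = 1.00584
D_2 = 1.14968
D_3 = 1.31408
D_4 = 1.50199
Terminal value at year 4: TV = D_4×(1+g_2)/(r−g_2) = 1.59061/0.064 = 24.85327
P_0 = D_1/(1+r)^1 + D_2/(1+r)^2 + D_3/(1+r)^3 + D_4/(1+r)^4 + TV/(1+r)^4
    = 0.89567 + 0.91162 + 0.92786 + 0.94438 + 15.62660 = 19.30614

19.31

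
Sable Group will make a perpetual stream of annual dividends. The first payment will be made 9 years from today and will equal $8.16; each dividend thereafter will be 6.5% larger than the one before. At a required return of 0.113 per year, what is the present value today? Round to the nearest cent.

$72.19

Value at end of year 8: C₁ / (r − g) = $8.16 / (0.113 − 0.065) = $170.0000
Discount to today: PV = $170.0000 / (1 + 0.113)^8 = $170.0000 / 2.354840 = $72.19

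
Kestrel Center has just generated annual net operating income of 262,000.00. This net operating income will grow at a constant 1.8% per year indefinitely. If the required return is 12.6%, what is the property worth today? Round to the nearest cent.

2469592.59

D₁ = D₀ × (1 + g) = 262,000.00 × 1.018 = 266,716.0000
Growing perpetuity: P = D₁ / (r − g) = 266,716.0000 / (0.126 − 0.018) = 2,469,592.59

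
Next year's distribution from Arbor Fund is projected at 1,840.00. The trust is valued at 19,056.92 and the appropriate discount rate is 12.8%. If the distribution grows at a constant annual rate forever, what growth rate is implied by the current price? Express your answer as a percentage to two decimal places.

P = D₁/(r−g) ⇒ g = r − D₁/P = 0.128 − 1,840.00/19,056.92 = 0.031447

3.14%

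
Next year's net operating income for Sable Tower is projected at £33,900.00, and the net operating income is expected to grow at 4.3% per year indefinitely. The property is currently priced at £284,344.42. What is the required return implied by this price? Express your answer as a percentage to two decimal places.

P = D₁/(r − g) ⇒ r = D₁/P + g = £33,900.0000/£284,344.42 + 0.043 = 0.119222 + 0.043 = 0.162222

16.22%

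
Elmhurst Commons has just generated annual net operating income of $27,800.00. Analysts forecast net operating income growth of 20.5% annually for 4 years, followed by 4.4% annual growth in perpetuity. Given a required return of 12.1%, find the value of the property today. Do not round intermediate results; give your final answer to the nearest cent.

D_1 = 33499.00000
D_2 = 40366.29500
D_3 = 48641.38548
D_4 = 58612.86950
Terminal value at year 4: TV = D_4×(1+g_2)/(r−g_2) = 61191.83576/0.077 = 794699.16565
P_0 = D_1/(1+r)^1 + D_2/(1+r)^2 + D_3/(1+r)^3 + D_4/(1+r)^4 + TV/(1+r)^4
    = 29883.14005 + 32122.37624 + 34529.40532 + 37116.80055 + 503245.97109 = 636897.69325

$636897.69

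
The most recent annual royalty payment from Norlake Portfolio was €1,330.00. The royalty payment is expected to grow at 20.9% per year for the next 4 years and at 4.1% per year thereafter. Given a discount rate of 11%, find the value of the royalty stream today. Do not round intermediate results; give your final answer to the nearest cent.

€34856.94

D_1 = 1607.97000
D_2 = 1944.03573
D_3 = 2350.33920
D_4 = 2841.56009
Terminal value at year 4: TV = D_4×(1+g_2)/(r−g_2) = 2958.06405/0.069 = 42870.49353
P_0 = D_1/(1+r)^1 + D_2/(1+r)^2 + D_3/(1+r)^3 + D_4/(1+r)^4 + TV/(1+r)^4
    = 1448.62162 + 1577.82301 + 1718.54776 + 1871.82365 + 28240.12196 = 34856.93801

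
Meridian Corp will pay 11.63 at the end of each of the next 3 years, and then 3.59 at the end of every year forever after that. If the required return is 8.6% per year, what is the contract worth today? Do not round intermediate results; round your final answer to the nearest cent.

PV of 3-year annuity: 11.63 × [1 − (1+0.086)^−3] / 0.086 = 29.65010
Perpetuity value at year 3: 3.59 / 0.086 = 41.74419
PV of perpetuity: 41.74419 / (1+0.086)^3 = 32.59166
Total PV = 29.65010 + 32.59166 = 62.24176

62.24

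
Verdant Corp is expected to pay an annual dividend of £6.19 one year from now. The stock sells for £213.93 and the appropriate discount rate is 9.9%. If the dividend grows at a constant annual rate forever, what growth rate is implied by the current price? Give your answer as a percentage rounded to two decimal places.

7.01%

P = D₁/(r−g) ⇒ g = r − D₁/P = 0.099 − £6.19/£213.93 = 0.070065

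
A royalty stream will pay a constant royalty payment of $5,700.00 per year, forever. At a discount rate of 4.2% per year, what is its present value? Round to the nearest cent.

Level perpetuity: PV = C / r = $5,700.00 / 0.042 = $135,714.29

$135714.29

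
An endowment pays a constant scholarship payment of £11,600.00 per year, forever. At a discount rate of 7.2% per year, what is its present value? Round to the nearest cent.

£161111.11

Level perpetuity: PV = C / r = £11,600.00 / 0.072 = £161,111.11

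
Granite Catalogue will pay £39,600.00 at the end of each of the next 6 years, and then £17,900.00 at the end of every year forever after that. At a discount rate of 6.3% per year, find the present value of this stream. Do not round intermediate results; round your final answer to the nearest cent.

£389834.50

PV of 6-year annuity: £39,600.00 × [1 − (1+0.063)^−6] / 0.063 = 192904.04317
Perpetuity value at year 6: £17,900.00 / 0.063 = 284126.98413
PV of perpetuity: 284126.98413 / (1+0.063)^6 = 196930.45956
Total PV = 192904.04317 + 196930.45956 = 389834.50273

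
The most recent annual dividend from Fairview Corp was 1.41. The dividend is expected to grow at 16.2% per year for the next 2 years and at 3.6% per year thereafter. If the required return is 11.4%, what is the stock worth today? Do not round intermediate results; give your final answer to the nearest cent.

23.38

D_1 = 1.63842
D_2 = 1.90384
Terminal value at year 2: TV = D_2×(1+g_2)/(r−g_2) = 1.97238/0.078 = 25.28695
P_0 = D_1/(1+r)^1 + D_2/(1+r)^2 + TV/(1+r)^2
    = 1.47075 + 1.53413 + 20.37634 = 23.38122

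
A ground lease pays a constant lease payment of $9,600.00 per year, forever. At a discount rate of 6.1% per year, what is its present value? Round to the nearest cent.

Level perpetuity: PV = C / r = $9,600.00 / 0.061 = $157,377.05

$157377.05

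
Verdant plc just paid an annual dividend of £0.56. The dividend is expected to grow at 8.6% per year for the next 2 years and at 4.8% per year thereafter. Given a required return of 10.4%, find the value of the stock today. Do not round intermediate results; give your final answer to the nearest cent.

D_1 = 0.60816
D_2 = 0.66046
Terminal value at year 2: TV = D_2×(1+g_2)/(r−g_2) = 0.69216/0.056 = 12.36007
P_0 = D_1/(1+r)^1 + D_2/(1+r)^2 + TV/(1+r)^2
    = 0.55087 + 0.54189 + 10.14105 = 11.23380

£11.23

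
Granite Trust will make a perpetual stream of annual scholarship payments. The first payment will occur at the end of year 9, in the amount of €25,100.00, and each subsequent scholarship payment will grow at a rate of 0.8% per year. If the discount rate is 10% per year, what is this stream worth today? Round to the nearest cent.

€127275.38

Value at end of year 8: C₁ / (r − g) = €25,100.00 / (0.1 − 0.008) = €272,826.0870
Discount to today: PV = €272,826.0870 / (1 + 0.1)^8 = €272,826.0870 / 2.143589 = €127,275.38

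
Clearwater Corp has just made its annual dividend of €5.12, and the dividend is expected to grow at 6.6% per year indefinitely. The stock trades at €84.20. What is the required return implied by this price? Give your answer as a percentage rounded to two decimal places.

D₁ = €5.12 × 1.066 = €5.4579
P = D₁/(r − g) ⇒ r = D₁/P + g = €5.4579/€84.20 + 0.066 = 0.064821 + 0.066 = 0.130821

13.08%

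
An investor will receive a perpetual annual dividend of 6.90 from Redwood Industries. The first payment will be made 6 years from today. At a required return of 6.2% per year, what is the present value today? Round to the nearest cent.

82.38

Value at end of year 5: C / r = 6.90 / 0.062 = 111.2903
Discount to today: PV = 111.2903 / (1 + 0.062)^5 = 111.2903 / 1.350898 = 82.38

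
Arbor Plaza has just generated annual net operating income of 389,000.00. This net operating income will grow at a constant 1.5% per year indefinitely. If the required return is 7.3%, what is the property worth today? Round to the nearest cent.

6807500.00

D₁ = D₀ × (1 + g) = 389,000.00 × 1.015 = 394,835.0000
Growing perpetuity: P = D₁ / (r − g) = 394,835.0000 / (0.073 − 0.015) = 6,807,500.00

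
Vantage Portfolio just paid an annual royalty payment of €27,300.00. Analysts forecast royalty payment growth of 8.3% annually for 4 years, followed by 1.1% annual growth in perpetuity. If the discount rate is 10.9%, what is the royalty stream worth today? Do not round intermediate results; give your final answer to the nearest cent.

D_1 = 29565.90000
D_2 = 32019.86970
D_3 = 34677.51889
D_4 = 37555.75295
Terminal value at year 4: TV = D_4×(1+g_2)/(r−g_2) = 37968.86624/0.098 = 387437.41056
P_0 = D_1/(1+r)^1 + D_2/(1+r)^2 + D_3/(1+r)^3 + D_4/(1+r)^4 + TV/(1+r)^4
    = 26659.96393 + 26034.93322 + 25424.55606 + 24828.48892 + 256138.79900 = 359086.74114

€359086.74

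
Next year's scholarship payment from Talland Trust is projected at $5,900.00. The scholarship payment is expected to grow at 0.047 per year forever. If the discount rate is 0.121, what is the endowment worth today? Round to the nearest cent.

Growing perpetuity: P = D₁ / (r − g) = $5,900.0000 / (0.121 − 0.047) = $79,729.73

$79729.73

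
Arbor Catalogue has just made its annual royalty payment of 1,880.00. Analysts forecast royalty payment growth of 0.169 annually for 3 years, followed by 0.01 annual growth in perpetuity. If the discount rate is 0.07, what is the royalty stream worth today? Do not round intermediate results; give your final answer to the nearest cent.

48018.17

D_1 = 2197.72000
D_2 = 2569.13468
D_3 = 3003.31844
Terminal value at year 3: TV = D_3×(1+g_2)/(r−g_2) = 3033.35163/0.06 = 50555.86042
P_0 = D_1/(1+r)^1 + D_2/(1+r)^2 + D_3/(1+r)^3 + TV/(1+r)^3
    = 2053.94393 + 2243.98173 + 2451.60247 + 41268.64153 = 48018.16965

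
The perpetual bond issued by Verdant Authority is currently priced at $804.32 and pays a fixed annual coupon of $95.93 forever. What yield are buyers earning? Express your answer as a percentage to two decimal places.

P = C/r ⇒ r = C/P = $95.93/$804.32 = 0.119268

11.93%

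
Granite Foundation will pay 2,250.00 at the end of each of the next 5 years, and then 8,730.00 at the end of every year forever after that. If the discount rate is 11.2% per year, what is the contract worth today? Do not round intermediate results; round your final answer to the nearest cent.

54117.02

PV of 5-year annuity: 2,250.00 × [1 − (1+0.112)^−5] / 0.112 = 8274.09981
Perpetuity value at year 5: 8,730.00 / 0.112 = 77946.42857
PV of perpetuity: 77946.42857 / (1+0.112)^5 = 45842.92129
Total PV = 8274.09981 + 45842.92129 = 54117.02111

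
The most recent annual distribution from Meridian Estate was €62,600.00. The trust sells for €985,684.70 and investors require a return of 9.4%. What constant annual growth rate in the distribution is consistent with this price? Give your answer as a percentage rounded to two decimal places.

P = D₀(1+g)/(r−g) ⇒ P(r−g) = D₀(1+g) ⇒ g(P+D₀) = P·r − D₀
g = (P·r − D₀)/(P + D₀) = (€985,684.70×0.094 − €62,600.00) / (€985,684.70 + €62,600.00) = 0.028670

2.87%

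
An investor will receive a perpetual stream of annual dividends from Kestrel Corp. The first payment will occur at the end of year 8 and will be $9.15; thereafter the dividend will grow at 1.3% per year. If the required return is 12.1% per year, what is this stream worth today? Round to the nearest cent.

$38.09

Value at end of year 7: C₁ / (r − g) = $9.15 / (0.121 − 0.013) = $84.7222
Discount to today: PV = $84.7222 / (1 + 0.121)^7 = $84.7222 / 2.224535 = $38.09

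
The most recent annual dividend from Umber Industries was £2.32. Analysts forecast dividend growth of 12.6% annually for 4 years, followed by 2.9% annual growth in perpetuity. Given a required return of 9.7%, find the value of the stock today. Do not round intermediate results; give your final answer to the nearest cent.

£48.88

D_1 = 2.61232
D_2 = 2.94147
D_3 = 3.31210
D_4 = 3.72942
Terminal value at year 4: TV = D_4×(1+g_2)/(r−g_2) = 3.83758/0.068 = 56.43493
P_0 = D_1/(1+r)^1 + D_2/(1+r)^2 + D_3/(1+r)^3 + D_4/(1+r)^4 + TV/(1+r)^4
    = 2.38133 + 2.44428 + 2.50890 + 2.57522 + 38.96920 = 48.87894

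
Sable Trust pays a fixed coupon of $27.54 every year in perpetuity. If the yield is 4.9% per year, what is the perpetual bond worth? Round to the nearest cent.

$562.04

Level perpetuity: PV = C / r = $27.54 / 0.049 = $562.04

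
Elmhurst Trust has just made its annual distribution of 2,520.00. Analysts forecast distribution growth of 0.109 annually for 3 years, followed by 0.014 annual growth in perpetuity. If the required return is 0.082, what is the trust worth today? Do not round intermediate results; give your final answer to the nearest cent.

D_1 = 2794.68000
D_2 = 3099.30012
D_3 = 3437.12383
Terminal value at year 3: TV = D_3×(1+g_2)/(r−g_2) = 3485.24357/0.068 = 51253.58186
P_0 = D_1/(1+r)^1 + D_2/(1+r)^2 + D_3/(1+r)^3 + TV/(1+r)^3
    = 2582.88355 + 2647.33628 + 2713.39735 + 40461.54287 = 48405.16006

48405.16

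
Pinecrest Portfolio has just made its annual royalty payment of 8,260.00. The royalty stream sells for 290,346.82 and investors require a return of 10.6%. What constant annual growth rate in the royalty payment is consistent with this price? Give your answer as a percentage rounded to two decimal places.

7.54%

P = D₀(1+g)/(r−g) ⇒ P(r−g) = D₀(1+g) ⇒ g(P+D₀) = P·r − D₀
g = (P·r − D₀)/(P + D₀) = (290,346.82×0.106 − 8,260.00) / (290,346.82 + 8,260.00) = 0.075406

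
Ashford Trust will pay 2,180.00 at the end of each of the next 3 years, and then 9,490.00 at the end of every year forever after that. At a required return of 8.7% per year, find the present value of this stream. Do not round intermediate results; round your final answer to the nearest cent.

90477.31

PV of 3-year annuity: 2,180.00 × [1 − (1+0.087)^−3] / 0.087 = 5547.86033
Perpetuity value at year 3: 9,490.00 / 0.087 = 109080.45977
PV of perpetuity: 109080.45977 / (1+0.087)^3 = 84929.45312
Total PV = 5547.86033 + 84929.45312 = 90477.31344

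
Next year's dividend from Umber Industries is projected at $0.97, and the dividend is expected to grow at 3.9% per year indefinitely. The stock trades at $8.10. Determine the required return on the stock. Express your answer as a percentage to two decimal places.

P = D₁/(r − g) ⇒ r = D₁/P + g = $0.9700/$8.10 + 0.039 = 0.119753 + 0.039 = 0.158753

15.88%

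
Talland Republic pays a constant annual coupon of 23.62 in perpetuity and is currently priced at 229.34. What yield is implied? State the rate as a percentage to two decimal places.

P = C/r ⇒ r = C/P = 23.62/229.34 = 0.102991

10.30%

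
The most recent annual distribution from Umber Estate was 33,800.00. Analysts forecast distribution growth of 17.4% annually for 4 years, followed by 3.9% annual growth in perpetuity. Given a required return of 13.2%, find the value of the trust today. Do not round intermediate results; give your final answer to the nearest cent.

D_1 = 39681.20000
D_2 = 46585.72880
D_3 = 54691.64561
D_4 = 64207.99195
Terminal value at year 4: TV = D_4×(1+g_2)/(r−g_2) = 66712.10363/0.093 = 717334.44767
P_0 = D_1/(1+r)^1 + D_2/(1+r)^2 + D_3/(1+r)^3 + D_4/(1+r)^4 + TV/(1+r)^4
    = 35054.06360 + 36354.65607 + 37703.50373 + 39102.39698 + 436853.66090 = 585068.28129

585068.28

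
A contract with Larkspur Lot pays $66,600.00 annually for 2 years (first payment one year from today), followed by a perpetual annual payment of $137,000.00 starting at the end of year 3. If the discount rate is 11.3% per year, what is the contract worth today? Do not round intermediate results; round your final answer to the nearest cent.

$1092306.30

PV of 2-year annuity: $66,600.00 × [1 − (1+0.113)^−2] / 0.113 = 113601.32519
Perpetuity value at year 2: $137,000.00 / 0.113 = 1212389.38053
PV of perpetuity: 1212389.38053 / (1+0.113)^2 = 978704.97286
Total PV = 113601.32519 + 978704.97286 = 1092306.29805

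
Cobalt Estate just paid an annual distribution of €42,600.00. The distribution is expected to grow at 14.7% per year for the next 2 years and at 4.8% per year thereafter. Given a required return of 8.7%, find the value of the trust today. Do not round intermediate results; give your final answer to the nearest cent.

D_1 = 48862.20000
D_2 = 56044.94340
Terminal value at year 2: TV = D_2×(1+g_2)/(r−g_2) = 58735.10068/0.039 = 1506028.22265
P_0 = D_1/(1+r)^1 + D_2/(1+r)^2 + TV/(1+r)^2
    = 44951.42594 + 47432.64541 + 1274600.31758 = 1366984.38893

€1366984.39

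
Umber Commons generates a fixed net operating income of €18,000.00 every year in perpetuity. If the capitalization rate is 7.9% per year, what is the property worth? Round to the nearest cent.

€227848.10

Level perpetuity: PV = C / r = €18,000.00 / 0.079 = €227,848.10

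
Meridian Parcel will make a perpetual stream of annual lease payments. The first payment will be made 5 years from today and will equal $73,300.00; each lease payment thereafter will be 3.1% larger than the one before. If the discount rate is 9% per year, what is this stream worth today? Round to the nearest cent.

$880128.27

Value at end of year 4: C₁ / (r − g) = $73,300.00 / (0.09 − 0.031) = $1,242,372.8814
Discount to today: PV = $1,242,372.8814 / (1 + 0.09)^4 = $1,242,372.8814 / 1.411582 = $880,128.27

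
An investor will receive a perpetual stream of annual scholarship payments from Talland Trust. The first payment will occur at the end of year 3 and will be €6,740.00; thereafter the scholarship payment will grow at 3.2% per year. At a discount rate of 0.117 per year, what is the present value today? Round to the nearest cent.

€63552.79

Value at end of year 2: C₁ / (r − g) = €6,740.00 / (0.117 − 0.032) = €79,294.1176
Discount to today: PV = €79,294.1176 / (1 + 0.117)^2 = €79,294.1176 / 1.247689 = €63,552.79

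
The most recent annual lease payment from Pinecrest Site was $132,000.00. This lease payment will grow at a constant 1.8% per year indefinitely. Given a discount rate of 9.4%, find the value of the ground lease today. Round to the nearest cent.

D₁ = D₀ × (1 + g) = $132,000.00 × 1.018 = $134,376.0000
Growing perpetuity: P = D₁ / (r − g) = $134,376.0000 / (0.094 − 0.018) = $1,768,105.26

$1768105.26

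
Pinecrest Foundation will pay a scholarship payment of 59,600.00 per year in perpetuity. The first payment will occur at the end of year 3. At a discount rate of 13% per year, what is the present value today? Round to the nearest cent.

359042.63

Value at end of year 2: C / r = 59,600.00 / 0.13 = 458,461.5385
Discount to today: PV = 458,461.5385 / (1 + 0.13)^2 = 458,461.5385 / 1.276900 = 359,042.63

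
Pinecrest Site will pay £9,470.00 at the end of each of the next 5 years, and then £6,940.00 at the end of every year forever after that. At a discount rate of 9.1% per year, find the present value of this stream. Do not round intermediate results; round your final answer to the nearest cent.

£86079.07

PV of 5-year annuity: £9,470.00 × [1 − (1+0.091)^−5] / 0.091 = 36739.62076
Perpetuity value at year 5: £6,940.00 / 0.091 = 76263.73626
PV of perpetuity: 76263.73626 / (1+0.091)^5 = 49339.45241
Total PV = 36739.62076 + 49339.45241 = 86079.07317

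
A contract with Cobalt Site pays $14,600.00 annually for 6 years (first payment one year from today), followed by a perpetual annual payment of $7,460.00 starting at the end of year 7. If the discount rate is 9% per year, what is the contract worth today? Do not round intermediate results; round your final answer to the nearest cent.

PV of 6-year annuity: $14,600.00 × [1 − (1+0.09)^−6] / 0.09 = 65494.41142
Perpetuity value at year 6: $7,460.00 / 0.09 = 82888.88889
PV of perpetuity: 82888.88889 / (1+0.09)^6 = 49423.93621
Total PV = 65494.41142 + 49423.93621 = 114918.34762

$114918.35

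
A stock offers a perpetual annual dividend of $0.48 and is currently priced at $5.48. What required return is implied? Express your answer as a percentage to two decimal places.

P = C/r ⇒ r = C/P = $0.48/$5.48 = 0.087591

8.76%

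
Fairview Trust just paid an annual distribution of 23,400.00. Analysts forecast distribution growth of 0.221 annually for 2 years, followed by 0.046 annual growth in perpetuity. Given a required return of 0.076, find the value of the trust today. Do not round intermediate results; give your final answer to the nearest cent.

1107274.52

D_1 = 28571.40000
D_2 = 34885.67940
Terminal value at year 2: TV = D_2×(1+g_2)/(r−g_2) = 36490.42065/0.03 = 1216347.35508
P_0 = D_1/(1+r)^1 + D_2/(1+r)^2 + TV/(1+r)^2
    = 26553.34572 + 30131.63116 + 1050589.53984 = 1107274.51673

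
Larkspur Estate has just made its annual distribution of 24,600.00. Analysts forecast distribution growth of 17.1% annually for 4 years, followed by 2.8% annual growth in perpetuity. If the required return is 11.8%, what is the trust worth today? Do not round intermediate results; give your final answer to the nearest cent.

D_1 = 28806.60000
D_2 = 33732.52860
D_3 = 39500.79099
D_4 = 46255.42625
Terminal value at year 4: TV = D_4×(1+g_2)/(r−g_2) = 47550.57818/0.09 = 528339.75761
P_0 = D_1/(1+r)^1 + D_2/(1+r)^2 + D_3/(1+r)^3 + D_4/(1+r)^4 + TV/(1+r)^4
    = 25766.18962 + 26987.66373 + 28267.04314 + 29607.07291 + 338178.56613 = 448806.53554

448806.54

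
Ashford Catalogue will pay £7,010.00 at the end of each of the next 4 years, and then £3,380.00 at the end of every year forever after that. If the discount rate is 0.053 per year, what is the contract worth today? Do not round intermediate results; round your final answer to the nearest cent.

PV of 4-year annuity: £7,010.00 × [1 − (1+0.053)^−4] / 0.053 = 24684.86344
Perpetuity value at year 4: £3,380.00 / 0.053 = 63773.58491
PV of perpetuity: 63773.58491 / (1+0.053)^4 = 51871.32550
Total PV = 24684.86344 + 51871.32550 = 76556.18894

£76556.19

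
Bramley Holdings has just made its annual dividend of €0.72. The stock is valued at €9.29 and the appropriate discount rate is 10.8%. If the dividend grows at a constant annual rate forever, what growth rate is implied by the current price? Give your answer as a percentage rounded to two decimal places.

P = D₀(1+g)/(r−g) ⇒ P(r−g) = D₀(1+g) ⇒ g(P+D₀) = P·r − D₀
g = (P·r − D₀)/(P + D₀) = (€9.29×0.108 − €0.72) / (€9.29 + €0.72) = 0.028304

2.83%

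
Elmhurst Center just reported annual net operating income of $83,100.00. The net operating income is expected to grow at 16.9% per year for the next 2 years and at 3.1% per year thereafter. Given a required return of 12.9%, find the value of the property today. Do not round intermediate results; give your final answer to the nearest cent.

D_1 = 97143.90000
D_2 = 113561.21910
Terminal value at year 2: TV = D_2×(1+g_2)/(r−g_2) = 117081.61689/0.098 = 1194710.37645
P_0 = D_1/(1+r)^1 + D_2/(1+r)^2 + TV/(1+r)^2
    = 86044.19841 + 89092.70854 + 937291.65816 = 1112428.56510

$1112428.57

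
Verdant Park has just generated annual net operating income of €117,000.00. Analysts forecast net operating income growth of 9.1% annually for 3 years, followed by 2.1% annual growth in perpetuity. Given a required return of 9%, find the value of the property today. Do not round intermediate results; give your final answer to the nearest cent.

D_1 = 127647.00000
D_2 = 139262.87700
D_3 = 151935.79881
Terminal value at year 3: TV = D_3×(1+g_2)/(r−g_2) = 155126.45058/0.069 = 2248209.42872
P_0 = D_1/(1+r)^1 + D_2/(1+r)^2 + D_3/(1+r)^3 + TV/(1+r)^3
    = 117107.33945 + 117214.77738 + 117322.31387 + 1736030.18058 = 2087674.61127

€2087674.61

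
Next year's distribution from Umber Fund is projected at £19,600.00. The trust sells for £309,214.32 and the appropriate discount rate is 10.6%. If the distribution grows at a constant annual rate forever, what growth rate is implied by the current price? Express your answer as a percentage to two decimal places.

P = D₁/(r−g) ⇒ g = r − D₁/P = 0.106 − £19,600.00/£309,214.32 = 0.042614

4.26%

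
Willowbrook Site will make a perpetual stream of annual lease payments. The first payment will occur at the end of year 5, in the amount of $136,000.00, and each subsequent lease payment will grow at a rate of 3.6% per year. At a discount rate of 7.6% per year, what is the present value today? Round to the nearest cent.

Value at end of year 4: C₁ / (r − g) = $136,000.00 / (0.076 − 0.036) = $3,400,000.0000
Discount to today: PV = $3,400,000.0000 / (1 + 0.076)^4 = $3,400,000.0000 / 1.340445 = $2,536,470.59

$2536470.59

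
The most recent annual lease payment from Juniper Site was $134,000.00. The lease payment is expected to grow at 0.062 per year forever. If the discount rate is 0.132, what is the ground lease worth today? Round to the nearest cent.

$2032971.43

D₁ = D₀ × (1 + g) = $134,000.00 × 1.062 = $142,308.0000
Growing perpetuity: P = D₁ / (r − g) = $142,308.0000 / (0.132 − 0.062) = $2,032,971.43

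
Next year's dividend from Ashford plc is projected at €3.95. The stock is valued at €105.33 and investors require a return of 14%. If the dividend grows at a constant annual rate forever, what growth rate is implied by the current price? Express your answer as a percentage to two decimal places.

10.25%

P = D₁/(r−g) ⇒ g = r − D₁/P = 0.14 − €3.95/€105.33 = 0.102499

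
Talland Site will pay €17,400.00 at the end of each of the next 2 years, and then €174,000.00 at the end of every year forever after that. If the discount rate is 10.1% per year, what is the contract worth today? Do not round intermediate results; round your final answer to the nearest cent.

€1451351.45

PV of 2-year annuity: €17,400.00 × [1 − (1+0.101)^−2] / 0.101 = 30157.86986
Perpetuity value at year 2: €174,000.00 / 0.101 = 1722772.27723
PV of perpetuity: 1722772.27723 / (1+0.101)^2 = 1421193.57865
Total PV = 30157.86986 + 1421193.57865 = 1451351.44850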